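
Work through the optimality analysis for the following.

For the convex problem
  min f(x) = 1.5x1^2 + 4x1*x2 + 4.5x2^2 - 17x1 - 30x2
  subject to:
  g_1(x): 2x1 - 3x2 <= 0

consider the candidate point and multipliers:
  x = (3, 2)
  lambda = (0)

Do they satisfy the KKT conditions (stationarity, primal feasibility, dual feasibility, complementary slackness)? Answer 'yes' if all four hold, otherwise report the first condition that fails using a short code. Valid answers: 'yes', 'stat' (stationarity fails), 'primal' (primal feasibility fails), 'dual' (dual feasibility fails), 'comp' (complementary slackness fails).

Gradient of f: grad f(x) = Q x + c = (0, 0)
Constraint values g_i(x) = a_i^T x - b_i:
  g_1((3, 2)) = 0
Stationarity residual: grad f(x) + sum_i lambda_i a_i = (0, 0)
  -> stationarity OK
Primal feasibility (all g_i <= 0): OK
Dual feasibility (all lambda_i >= 0): OK
Complementary slackness (lambda_i * g_i(x) = 0 for all i): OK

Verdict: yes, KKT holds.

yes


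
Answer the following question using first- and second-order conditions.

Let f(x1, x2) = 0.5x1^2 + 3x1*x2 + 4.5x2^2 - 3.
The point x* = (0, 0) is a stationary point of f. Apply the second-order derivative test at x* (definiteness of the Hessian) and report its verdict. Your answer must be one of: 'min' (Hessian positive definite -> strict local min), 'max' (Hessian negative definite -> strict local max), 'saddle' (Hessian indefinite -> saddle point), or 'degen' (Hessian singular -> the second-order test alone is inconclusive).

Compute the Hessian H = grad^2 f:
  H = [[1, 3], [3, 9]]
Verify stationarity: grad f(x*) = H x* + g = (0, 0).
Eigenvalues of H: 0, 10.
H has a zero eigenvalue (singular; positive semidefinite but not definite), so H is neither positive definite, negative definite, nor indefinite. The second-order test alone is inconclusive -> degen.
(Indeed, f is constant along the null direction of H through x*, so x* is not a strict local extremum.)

degen


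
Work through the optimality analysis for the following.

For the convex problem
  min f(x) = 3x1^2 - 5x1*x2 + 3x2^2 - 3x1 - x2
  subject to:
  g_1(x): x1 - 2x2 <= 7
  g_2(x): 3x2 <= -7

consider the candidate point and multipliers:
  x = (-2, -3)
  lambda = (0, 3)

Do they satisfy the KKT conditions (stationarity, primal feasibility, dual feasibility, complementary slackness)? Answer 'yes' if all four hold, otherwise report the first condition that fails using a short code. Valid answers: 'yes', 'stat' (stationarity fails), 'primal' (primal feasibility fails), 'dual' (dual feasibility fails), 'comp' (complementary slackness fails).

Gradient of f: grad f(x) = Q x + c = (0, -9)
Constraint values g_i(x) = a_i^T x - b_i:
  g_1((-2, -3)) = -3
  g_2((-2, -3)) = -2
Stationarity residual: grad f(x) + sum_i lambda_i a_i = (0, 0)
  -> stationarity OK
Primal feasibility (all g_i <= 0): OK
Dual feasibility (all lambda_i >= 0): OK
Complementary slackness (lambda_i * g_i(x) = 0 for all i): FAILS

Verdict: the first failing condition is complementary_slackness -> comp.

comp


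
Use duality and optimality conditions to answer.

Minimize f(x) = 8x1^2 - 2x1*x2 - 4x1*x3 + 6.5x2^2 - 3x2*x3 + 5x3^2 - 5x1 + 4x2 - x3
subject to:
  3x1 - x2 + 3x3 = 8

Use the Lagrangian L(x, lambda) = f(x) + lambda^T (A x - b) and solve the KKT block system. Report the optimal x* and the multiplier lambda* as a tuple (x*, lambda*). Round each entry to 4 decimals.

Form the Lagrangian:
  L(x, lambda) = (1/2) x^T Q x + c^T x + lambda^T (A x - b)
Stationarity (grad_x L = 0): Q x + c + A^T lambda = 0.
Primal feasibility: A x = b.

This gives the KKT block system:
  [ Q   A^T ] [ x     ]   [-c ]
  [ A    0  ] [ lambda ] = [ b ]

Solving the linear system:
  x*      = (1.2148, -0.0084, 1.4491)
  lambda* = (-2.8856)
  f(x*)   = 7.7643

x* = (1.2148, -0.0084, 1.4491), lambda* = (-2.8856)


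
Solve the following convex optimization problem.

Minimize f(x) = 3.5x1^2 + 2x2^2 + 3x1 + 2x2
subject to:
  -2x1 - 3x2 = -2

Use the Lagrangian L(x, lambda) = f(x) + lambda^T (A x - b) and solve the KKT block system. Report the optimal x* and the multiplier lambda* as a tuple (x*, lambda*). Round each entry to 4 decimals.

Form the Lagrangian:
  L(x, lambda) = (1/2) x^T Q x + c^T x + lambda^T (A x - b)
Stationarity (grad_x L = 0): Q x + c + A^T lambda = 0.
Primal feasibility: A x = b.

This gives the KKT block system:
  [ Q   A^T ] [ x     ]   [-c ]
  [ A    0  ] [ lambda ] = [ b ]

Solving the linear system:
  x*      = (0.0127, 0.6582)
  lambda* = (1.5443)
  f(x*)   = 2.2215

x* = (0.0127, 0.6582), lambda* = (1.5443)


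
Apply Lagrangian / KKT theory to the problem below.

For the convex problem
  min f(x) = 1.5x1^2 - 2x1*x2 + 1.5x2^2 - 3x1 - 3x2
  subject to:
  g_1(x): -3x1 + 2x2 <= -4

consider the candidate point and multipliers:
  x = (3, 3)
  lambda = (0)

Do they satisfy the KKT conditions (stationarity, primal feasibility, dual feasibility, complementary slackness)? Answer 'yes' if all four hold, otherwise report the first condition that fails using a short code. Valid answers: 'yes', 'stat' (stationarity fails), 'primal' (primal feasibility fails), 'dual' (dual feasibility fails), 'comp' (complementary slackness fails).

Gradient of f: grad f(x) = Q x + c = (0, 0)
Constraint values g_i(x) = a_i^T x - b_i:
  g_1((3, 3)) = 1
Stationarity residual: grad f(x) + sum_i lambda_i a_i = (0, 0)
  -> stationarity OK
Primal feasibility (all g_i <= 0): FAILS
Dual feasibility (all lambda_i >= 0): OK
Complementary slackness (lambda_i * g_i(x) = 0 for all i): OK

Verdict: the first failing condition is primal_feasibility -> primal.

primal


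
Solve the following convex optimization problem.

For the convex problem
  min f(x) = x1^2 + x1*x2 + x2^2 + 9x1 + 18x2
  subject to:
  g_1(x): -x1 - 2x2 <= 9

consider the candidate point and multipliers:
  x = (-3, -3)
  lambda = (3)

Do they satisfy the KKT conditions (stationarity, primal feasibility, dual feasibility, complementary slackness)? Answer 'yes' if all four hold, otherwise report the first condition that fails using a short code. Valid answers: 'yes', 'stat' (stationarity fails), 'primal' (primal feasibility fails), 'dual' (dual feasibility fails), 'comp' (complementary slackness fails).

Gradient of f: grad f(x) = Q x + c = (0, 9)
Constraint values g_i(x) = a_i^T x - b_i:
  g_1((-3, -3)) = 0
Stationarity residual: grad f(x) + sum_i lambda_i a_i = (-3, 3)
  -> stationarity FAILS
Primal feasibility (all g_i <= 0): OK
Dual feasibility (all lambda_i >= 0): OK
Complementary slackness (lambda_i * g_i(x) = 0 for all i): OK

Verdict: the first failing condition is stationarity -> stat.

stat


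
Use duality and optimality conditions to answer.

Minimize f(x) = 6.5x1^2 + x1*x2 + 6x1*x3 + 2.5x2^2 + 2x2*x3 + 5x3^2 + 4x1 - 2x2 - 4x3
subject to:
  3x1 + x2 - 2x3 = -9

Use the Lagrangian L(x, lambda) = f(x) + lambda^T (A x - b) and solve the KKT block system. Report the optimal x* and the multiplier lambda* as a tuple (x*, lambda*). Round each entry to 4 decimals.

Form the Lagrangian:
  L(x, lambda) = (1/2) x^T Q x + c^T x + lambda^T (A x - b)
Stationarity (grad_x L = 0): Q x + c + A^T lambda = 0.
Primal feasibility: A x = b.

This gives the KKT block system:
  [ Q   A^T ] [ x     ]   [-c ]
  [ A    0  ] [ lambda ] = [ b ]

Solving the linear system:
  x*      = (-1.6107, -0.4362, 1.8658)
  lambda* = (2.0604)
  f(x*)   = 2.755

x* = (-1.6107, -0.4362, 1.8658), lambda* = (2.0604)


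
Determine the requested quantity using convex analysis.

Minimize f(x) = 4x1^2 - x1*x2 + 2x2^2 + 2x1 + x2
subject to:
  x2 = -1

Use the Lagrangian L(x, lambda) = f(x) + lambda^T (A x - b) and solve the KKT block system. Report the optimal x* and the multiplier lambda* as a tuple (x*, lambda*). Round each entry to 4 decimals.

Form the Lagrangian:
  L(x, lambda) = (1/2) x^T Q x + c^T x + lambda^T (A x - b)
Stationarity (grad_x L = 0): Q x + c + A^T lambda = 0.
Primal feasibility: A x = b.

This gives the KKT block system:
  [ Q   A^T ] [ x     ]   [-c ]
  [ A    0  ] [ lambda ] = [ b ]

Solving the linear system:
  x*      = (-0.375, -1)
  lambda* = (2.625)
  f(x*)   = 0.4375

x* = (-0.375, -1), lambda* = (2.625)


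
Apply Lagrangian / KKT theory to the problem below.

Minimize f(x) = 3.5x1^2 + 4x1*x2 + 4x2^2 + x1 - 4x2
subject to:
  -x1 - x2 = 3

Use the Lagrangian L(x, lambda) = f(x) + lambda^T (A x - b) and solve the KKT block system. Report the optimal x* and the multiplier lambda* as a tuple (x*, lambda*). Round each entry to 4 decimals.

Form the Lagrangian:
  L(x, lambda) = (1/2) x^T Q x + c^T x + lambda^T (A x - b)
Stationarity (grad_x L = 0): Q x + c + A^T lambda = 0.
Primal feasibility: A x = b.

This gives the KKT block system:
  [ Q   A^T ] [ x     ]   [-c ]
  [ A    0  ] [ lambda ] = [ b ]

Solving the linear system:
  x*      = (-2.4286, -0.5714)
  lambda* = (-18.2857)
  f(x*)   = 27.3571

x* = (-2.4286, -0.5714), lambda* = (-18.2857)


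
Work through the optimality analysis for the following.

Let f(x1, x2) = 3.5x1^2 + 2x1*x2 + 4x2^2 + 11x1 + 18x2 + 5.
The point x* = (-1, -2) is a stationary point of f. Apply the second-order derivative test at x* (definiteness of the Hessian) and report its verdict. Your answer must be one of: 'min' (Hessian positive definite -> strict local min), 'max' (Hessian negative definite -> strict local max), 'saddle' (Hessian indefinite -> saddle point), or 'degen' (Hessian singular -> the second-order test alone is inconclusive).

Compute the Hessian H = grad^2 f:
  H = [[7, 2], [2, 8]]
Verify stationarity: grad f(x*) = H x* + g = (0, 0).
Eigenvalues of H: 5.4384, 9.5616.
Both eigenvalues > 0, so H is positive definite -> x* is a strict local min.

min


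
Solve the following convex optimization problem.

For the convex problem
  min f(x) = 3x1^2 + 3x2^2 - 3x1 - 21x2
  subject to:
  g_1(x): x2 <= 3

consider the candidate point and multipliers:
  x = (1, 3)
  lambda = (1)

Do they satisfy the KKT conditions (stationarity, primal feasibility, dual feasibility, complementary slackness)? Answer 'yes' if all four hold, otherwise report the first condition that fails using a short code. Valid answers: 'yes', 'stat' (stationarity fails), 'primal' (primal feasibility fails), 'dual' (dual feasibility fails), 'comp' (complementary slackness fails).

Gradient of f: grad f(x) = Q x + c = (3, -3)
Constraint values g_i(x) = a_i^T x - b_i:
  g_1((1, 3)) = 0
Stationarity residual: grad f(x) + sum_i lambda_i a_i = (3, -2)
  -> stationarity FAILS
Primal feasibility (all g_i <= 0): OK
Dual feasibility (all lambda_i >= 0): OK
Complementary slackness (lambda_i * g_i(x) = 0 for all i): OK

Verdict: the first failing condition is stationarity -> stat.

stat


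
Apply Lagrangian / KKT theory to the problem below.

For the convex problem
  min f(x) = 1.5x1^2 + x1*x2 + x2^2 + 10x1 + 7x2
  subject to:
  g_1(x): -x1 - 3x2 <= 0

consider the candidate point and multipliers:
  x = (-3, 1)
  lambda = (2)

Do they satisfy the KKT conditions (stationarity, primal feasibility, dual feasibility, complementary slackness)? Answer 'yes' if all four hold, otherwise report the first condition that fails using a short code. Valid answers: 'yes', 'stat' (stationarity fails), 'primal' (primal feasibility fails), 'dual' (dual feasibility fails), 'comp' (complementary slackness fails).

Gradient of f: grad f(x) = Q x + c = (2, 6)
Constraint values g_i(x) = a_i^T x - b_i:
  g_1((-3, 1)) = 0
Stationarity residual: grad f(x) + sum_i lambda_i a_i = (0, 0)
  -> stationarity OK
Primal feasibility (all g_i <= 0): OK
Dual feasibility (all lambda_i >= 0): OK
Complementary slackness (lambda_i * g_i(x) = 0 for all i): OK

Verdict: yes, KKT holds.

yes


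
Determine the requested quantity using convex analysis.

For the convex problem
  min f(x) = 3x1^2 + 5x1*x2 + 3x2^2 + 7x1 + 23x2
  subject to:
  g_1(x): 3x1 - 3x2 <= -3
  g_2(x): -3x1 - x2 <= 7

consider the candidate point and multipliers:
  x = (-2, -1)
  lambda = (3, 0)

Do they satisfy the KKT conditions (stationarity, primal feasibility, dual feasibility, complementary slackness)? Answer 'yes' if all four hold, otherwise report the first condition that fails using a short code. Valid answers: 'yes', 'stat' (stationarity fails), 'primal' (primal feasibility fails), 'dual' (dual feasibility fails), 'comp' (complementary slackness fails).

Gradient of f: grad f(x) = Q x + c = (-10, 7)
Constraint values g_i(x) = a_i^T x - b_i:
  g_1((-2, -1)) = 0
  g_2((-2, -1)) = 0
Stationarity residual: grad f(x) + sum_i lambda_i a_i = (-1, -2)
  -> stationarity FAILS
Primal feasibility (all g_i <= 0): OK
Dual feasibility (all lambda_i >= 0): OK
Complementary slackness (lambda_i * g_i(x) = 0 for all i): OK

Verdict: the first failing condition is stationarity -> stat.

stat


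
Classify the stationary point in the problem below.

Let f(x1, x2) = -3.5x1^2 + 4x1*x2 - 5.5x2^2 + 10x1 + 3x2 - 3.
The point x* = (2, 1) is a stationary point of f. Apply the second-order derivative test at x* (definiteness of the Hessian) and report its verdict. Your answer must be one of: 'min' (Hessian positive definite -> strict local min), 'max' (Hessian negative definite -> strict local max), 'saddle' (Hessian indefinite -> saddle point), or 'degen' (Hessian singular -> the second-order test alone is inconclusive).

Compute the Hessian H = grad^2 f:
  H = [[-7, 4], [4, -11]]
Verify stationarity: grad f(x*) = H x* + g = (0, 0).
Eigenvalues of H: -13.4721, -4.5279.
Both eigenvalues < 0, so H is negative definite -> x* is a strict local max.

max


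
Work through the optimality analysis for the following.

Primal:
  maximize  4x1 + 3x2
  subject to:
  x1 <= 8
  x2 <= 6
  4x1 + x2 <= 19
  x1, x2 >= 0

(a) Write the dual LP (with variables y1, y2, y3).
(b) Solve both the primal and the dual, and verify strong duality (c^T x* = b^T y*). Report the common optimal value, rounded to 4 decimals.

The standard primal-dual pair for 'max c^T x s.t. A x <= b, x >= 0' is:
  Dual:  min b^T y  s.t.  A^T y >= c,  y >= 0.

So the dual LP is:
  minimize  8y1 + 6y2 + 19y3
  subject to:
    y1 + 4y3 >= 4
    y2 + y3 >= 3
    y1, y2, y3 >= 0

Solving the primal: x* = (3.25, 6).
  primal value c^T x* = 31.
Solving the dual: y* = (0, 2, 1).
  dual value b^T y* = 31.
Strong duality: c^T x* = b^T y*. Confirmed.

31


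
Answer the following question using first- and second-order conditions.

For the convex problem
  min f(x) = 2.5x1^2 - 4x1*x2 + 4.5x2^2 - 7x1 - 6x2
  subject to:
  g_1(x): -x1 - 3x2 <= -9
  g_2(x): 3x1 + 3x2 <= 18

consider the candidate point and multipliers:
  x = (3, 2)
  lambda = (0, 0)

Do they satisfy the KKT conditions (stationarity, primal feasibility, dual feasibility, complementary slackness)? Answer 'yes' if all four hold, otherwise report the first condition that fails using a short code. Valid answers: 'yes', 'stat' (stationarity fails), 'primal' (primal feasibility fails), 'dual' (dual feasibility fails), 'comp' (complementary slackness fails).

Gradient of f: grad f(x) = Q x + c = (0, 0)
Constraint values g_i(x) = a_i^T x - b_i:
  g_1((3, 2)) = 0
  g_2((3, 2)) = -3
Stationarity residual: grad f(x) + sum_i lambda_i a_i = (0, 0)
  -> stationarity OK
Primal feasibility (all g_i <= 0): OK
Dual feasibility (all lambda_i >= 0): OK
Complementary slackness (lambda_i * g_i(x) = 0 for all i): OK

Verdict: yes, KKT holds.

yes


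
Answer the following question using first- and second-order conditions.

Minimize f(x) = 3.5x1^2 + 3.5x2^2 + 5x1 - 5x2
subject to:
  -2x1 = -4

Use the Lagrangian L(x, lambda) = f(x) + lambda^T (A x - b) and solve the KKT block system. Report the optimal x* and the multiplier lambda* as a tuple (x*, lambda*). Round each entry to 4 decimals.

Form the Lagrangian:
  L(x, lambda) = (1/2) x^T Q x + c^T x + lambda^T (A x - b)
Stationarity (grad_x L = 0): Q x + c + A^T lambda = 0.
Primal feasibility: A x = b.

This gives the KKT block system:
  [ Q   A^T ] [ x     ]   [-c ]
  [ A    0  ] [ lambda ] = [ b ]

Solving the linear system:
  x*      = (2, 0.7143)
  lambda* = (9.5)
  f(x*)   = 22.2143

x* = (2, 0.7143), lambda* = (9.5)


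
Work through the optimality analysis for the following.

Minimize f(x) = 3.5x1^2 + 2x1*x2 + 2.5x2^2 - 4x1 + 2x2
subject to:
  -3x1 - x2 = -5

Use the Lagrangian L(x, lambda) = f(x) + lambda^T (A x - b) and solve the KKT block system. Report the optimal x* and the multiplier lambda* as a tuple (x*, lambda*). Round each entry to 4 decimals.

Form the Lagrangian:
  L(x, lambda) = (1/2) x^T Q x + c^T x + lambda^T (A x - b)
Stationarity (grad_x L = 0): Q x + c + A^T lambda = 0.
Primal feasibility: A x = b.

This gives the KKT block system:
  [ Q   A^T ] [ x     ]   [-c ]
  [ A    0  ] [ lambda ] = [ b ]

Solving the linear system:
  x*      = (1.875, -0.625)
  lambda* = (2.625)
  f(x*)   = 2.1875

x* = (1.875, -0.625), lambda* = (2.625)


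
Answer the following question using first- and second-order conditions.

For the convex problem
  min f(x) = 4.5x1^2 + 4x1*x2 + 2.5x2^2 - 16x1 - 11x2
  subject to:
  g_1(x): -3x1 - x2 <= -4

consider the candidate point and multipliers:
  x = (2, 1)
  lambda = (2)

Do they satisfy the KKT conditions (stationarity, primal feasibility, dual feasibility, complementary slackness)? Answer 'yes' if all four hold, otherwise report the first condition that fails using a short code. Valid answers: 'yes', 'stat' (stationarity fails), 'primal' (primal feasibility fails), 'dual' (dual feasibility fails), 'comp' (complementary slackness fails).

Gradient of f: grad f(x) = Q x + c = (6, 2)
Constraint values g_i(x) = a_i^T x - b_i:
  g_1((2, 1)) = -3
Stationarity residual: grad f(x) + sum_i lambda_i a_i = (0, 0)
  -> stationarity OK
Primal feasibility (all g_i <= 0): OK
Dual feasibility (all lambda_i >= 0): OK
Complementary slackness (lambda_i * g_i(x) = 0 for all i): FAILS

Verdict: the first failing condition is complementary_slackness -> comp.

comp


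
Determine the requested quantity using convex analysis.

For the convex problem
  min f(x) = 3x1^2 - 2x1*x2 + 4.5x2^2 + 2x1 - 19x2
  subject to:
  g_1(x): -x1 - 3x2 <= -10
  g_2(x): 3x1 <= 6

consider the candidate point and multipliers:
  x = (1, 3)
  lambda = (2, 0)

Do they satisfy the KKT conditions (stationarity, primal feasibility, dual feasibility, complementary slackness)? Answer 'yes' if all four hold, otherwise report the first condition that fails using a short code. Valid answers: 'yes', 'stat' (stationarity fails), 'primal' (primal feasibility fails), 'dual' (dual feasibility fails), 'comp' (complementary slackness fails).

Gradient of f: grad f(x) = Q x + c = (2, 6)
Constraint values g_i(x) = a_i^T x - b_i:
  g_1((1, 3)) = 0
  g_2((1, 3)) = -3
Stationarity residual: grad f(x) + sum_i lambda_i a_i = (0, 0)
  -> stationarity OK
Primal feasibility (all g_i <= 0): OK
Dual feasibility (all lambda_i >= 0): OK
Complementary slackness (lambda_i * g_i(x) = 0 for all i): OK

Verdict: yes, KKT holds.

yes


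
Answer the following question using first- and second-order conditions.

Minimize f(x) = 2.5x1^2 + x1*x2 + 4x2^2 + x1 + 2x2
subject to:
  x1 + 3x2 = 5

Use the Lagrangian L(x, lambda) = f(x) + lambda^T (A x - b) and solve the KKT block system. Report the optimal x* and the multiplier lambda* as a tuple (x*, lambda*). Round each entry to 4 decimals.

Form the Lagrangian:
  L(x, lambda) = (1/2) x^T Q x + c^T x + lambda^T (A x - b)
Stationarity (grad_x L = 0): Q x + c + A^T lambda = 0.
Primal feasibility: A x = b.

This gives the KKT block system:
  [ Q   A^T ] [ x     ]   [-c ]
  [ A    0  ] [ lambda ] = [ b ]

Solving the linear system:
  x*      = (0.4681, 1.5106)
  lambda* = (-4.8511)
  f(x*)   = 13.8723

x* = (0.4681, 1.5106), lambda* = (-4.8511)


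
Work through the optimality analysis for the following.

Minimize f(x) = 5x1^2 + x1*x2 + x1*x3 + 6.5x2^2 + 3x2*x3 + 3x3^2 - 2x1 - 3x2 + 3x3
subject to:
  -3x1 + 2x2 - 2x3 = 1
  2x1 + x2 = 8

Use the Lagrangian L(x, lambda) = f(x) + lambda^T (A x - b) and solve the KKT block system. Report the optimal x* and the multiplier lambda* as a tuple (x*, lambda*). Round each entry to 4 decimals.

Form the Lagrangian:
  L(x, lambda) = (1/2) x^T Q x + c^T x + lambda^T (A x - b)
Stationarity (grad_x L = 0): Q x + c + A^T lambda = 0.
Primal feasibility: A x = b.

This gives the KKT block system:
  [ Q   A^T ] [ x     ]   [-c ]
  [ A    0  ] [ lambda ] = [ b ]

Solving the linear system:
  x*      = (2.9159, 2.1682, -2.7057)
  lambda* = (-1.9069, -16.1712)
  f(x*)   = 55.4114

x* = (2.9159, 2.1682, -2.7057), lambda* = (-1.9069, -16.1712)


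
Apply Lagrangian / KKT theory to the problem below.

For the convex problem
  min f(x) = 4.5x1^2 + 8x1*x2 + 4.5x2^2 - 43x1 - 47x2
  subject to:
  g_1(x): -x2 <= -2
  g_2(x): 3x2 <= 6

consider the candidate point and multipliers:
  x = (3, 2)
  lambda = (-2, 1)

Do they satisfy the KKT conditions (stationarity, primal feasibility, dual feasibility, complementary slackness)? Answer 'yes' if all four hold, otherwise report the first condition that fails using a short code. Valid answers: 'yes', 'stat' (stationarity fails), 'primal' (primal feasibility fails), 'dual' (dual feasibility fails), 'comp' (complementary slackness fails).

Gradient of f: grad f(x) = Q x + c = (0, -5)
Constraint values g_i(x) = a_i^T x - b_i:
  g_1((3, 2)) = 0
  g_2((3, 2)) = 0
Stationarity residual: grad f(x) + sum_i lambda_i a_i = (0, 0)
  -> stationarity OK
Primal feasibility (all g_i <= 0): OK
Dual feasibility (all lambda_i >= 0): FAILS
Complementary slackness (lambda_i * g_i(x) = 0 for all i): OK

Verdict: the first failing condition is dual_feasibility -> dual.

dual


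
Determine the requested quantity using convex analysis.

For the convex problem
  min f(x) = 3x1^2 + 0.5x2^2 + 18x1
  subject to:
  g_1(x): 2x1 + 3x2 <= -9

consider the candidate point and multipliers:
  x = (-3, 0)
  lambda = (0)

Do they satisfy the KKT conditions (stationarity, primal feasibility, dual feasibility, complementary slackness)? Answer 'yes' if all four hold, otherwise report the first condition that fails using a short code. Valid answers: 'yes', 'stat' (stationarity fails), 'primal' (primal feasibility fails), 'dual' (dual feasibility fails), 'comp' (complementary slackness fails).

Gradient of f: grad f(x) = Q x + c = (0, 0)
Constraint values g_i(x) = a_i^T x - b_i:
  g_1((-3, 0)) = 3
Stationarity residual: grad f(x) + sum_i lambda_i a_i = (0, 0)
  -> stationarity OK
Primal feasibility (all g_i <= 0): FAILS
Dual feasibility (all lambda_i >= 0): OK
Complementary slackness (lambda_i * g_i(x) = 0 for all i): OK

Verdict: the first failing condition is primal_feasibility -> primal.

primal


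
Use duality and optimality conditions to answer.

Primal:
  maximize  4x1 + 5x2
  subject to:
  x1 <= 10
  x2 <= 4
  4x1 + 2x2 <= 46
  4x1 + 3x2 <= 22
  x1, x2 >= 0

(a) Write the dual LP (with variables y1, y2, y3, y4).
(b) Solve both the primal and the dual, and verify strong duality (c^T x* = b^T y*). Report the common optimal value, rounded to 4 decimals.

The standard primal-dual pair for 'max c^T x s.t. A x <= b, x >= 0' is:
  Dual:  min b^T y  s.t.  A^T y >= c,  y >= 0.

So the dual LP is:
  minimize  10y1 + 4y2 + 46y3 + 22y4
  subject to:
    y1 + 4y3 + 4y4 >= 4
    y2 + 2y3 + 3y4 >= 5
    y1, y2, y3, y4 >= 0

Solving the primal: x* = (2.5, 4).
  primal value c^T x* = 30.
Solving the dual: y* = (0, 2, 0, 1).
  dual value b^T y* = 30.
Strong duality: c^T x* = b^T y*. Confirmed.

30


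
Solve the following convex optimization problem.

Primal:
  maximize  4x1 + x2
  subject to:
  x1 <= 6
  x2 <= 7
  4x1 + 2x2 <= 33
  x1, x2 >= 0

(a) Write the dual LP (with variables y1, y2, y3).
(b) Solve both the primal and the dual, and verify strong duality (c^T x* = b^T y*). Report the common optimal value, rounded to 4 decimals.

The standard primal-dual pair for 'max c^T x s.t. A x <= b, x >= 0' is:
  Dual:  min b^T y  s.t.  A^T y >= c,  y >= 0.

So the dual LP is:
  minimize  6y1 + 7y2 + 33y3
  subject to:
    y1 + 4y3 >= 4
    y2 + 2y3 >= 1
    y1, y2, y3 >= 0

Solving the primal: x* = (6, 4.5).
  primal value c^T x* = 28.5.
Solving the dual: y* = (2, 0, 0.5).
  dual value b^T y* = 28.5.
Strong duality: c^T x* = b^T y*. Confirmed.

28.5


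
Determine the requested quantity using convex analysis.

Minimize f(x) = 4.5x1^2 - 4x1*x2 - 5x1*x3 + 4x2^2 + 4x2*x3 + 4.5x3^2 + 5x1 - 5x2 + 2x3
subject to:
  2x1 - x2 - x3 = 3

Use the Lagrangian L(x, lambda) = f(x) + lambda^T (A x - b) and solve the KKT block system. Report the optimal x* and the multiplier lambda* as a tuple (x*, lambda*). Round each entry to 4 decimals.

Form the Lagrangian:
  L(x, lambda) = (1/2) x^T Q x + c^T x + lambda^T (A x - b)
Stationarity (grad_x L = 0): Q x + c + A^T lambda = 0.
Primal feasibility: A x = b.

This gives the KKT block system:
  [ Q   A^T ] [ x     ]   [-c ]
  [ A    0  ] [ lambda ] = [ b ]

Solving the linear system:
  x*      = (1.375, 0.4861, -0.7361)
  lambda* = (-9.5556)
  f(x*)   = 15.8194

x* = (1.375, 0.4861, -0.7361), lambda* = (-9.5556)


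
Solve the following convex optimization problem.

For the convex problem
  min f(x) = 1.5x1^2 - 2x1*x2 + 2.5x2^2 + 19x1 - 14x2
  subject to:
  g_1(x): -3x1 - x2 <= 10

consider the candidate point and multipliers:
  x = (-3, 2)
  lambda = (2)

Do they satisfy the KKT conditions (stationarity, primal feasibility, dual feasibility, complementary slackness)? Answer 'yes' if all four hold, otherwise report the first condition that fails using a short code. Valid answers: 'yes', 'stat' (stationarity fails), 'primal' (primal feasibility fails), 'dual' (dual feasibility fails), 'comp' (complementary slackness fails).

Gradient of f: grad f(x) = Q x + c = (6, 2)
Constraint values g_i(x) = a_i^T x - b_i:
  g_1((-3, 2)) = -3
Stationarity residual: grad f(x) + sum_i lambda_i a_i = (0, 0)
  -> stationarity OK
Primal feasibility (all g_i <= 0): OK
Dual feasibility (all lambda_i >= 0): OK
Complementary slackness (lambda_i * g_i(x) = 0 for all i): FAILS

Verdict: the first failing condition is complementary_slackness -> comp.

comp


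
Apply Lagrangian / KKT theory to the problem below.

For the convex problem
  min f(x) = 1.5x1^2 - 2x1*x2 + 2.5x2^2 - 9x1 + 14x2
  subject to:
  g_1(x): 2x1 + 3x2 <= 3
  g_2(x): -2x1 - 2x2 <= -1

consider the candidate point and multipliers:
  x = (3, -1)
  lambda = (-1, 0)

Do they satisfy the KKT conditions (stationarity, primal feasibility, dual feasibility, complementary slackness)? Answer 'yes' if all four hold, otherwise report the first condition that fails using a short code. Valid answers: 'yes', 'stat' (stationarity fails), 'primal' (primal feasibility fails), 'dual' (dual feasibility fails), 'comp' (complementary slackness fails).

Gradient of f: grad f(x) = Q x + c = (2, 3)
Constraint values g_i(x) = a_i^T x - b_i:
  g_1((3, -1)) = 0
  g_2((3, -1)) = -3
Stationarity residual: grad f(x) + sum_i lambda_i a_i = (0, 0)
  -> stationarity OK
Primal feasibility (all g_i <= 0): OK
Dual feasibility (all lambda_i >= 0): FAILS
Complementary slackness (lambda_i * g_i(x) = 0 for all i): OK

Verdict: the first failing condition is dual_feasibility -> dual.

dual


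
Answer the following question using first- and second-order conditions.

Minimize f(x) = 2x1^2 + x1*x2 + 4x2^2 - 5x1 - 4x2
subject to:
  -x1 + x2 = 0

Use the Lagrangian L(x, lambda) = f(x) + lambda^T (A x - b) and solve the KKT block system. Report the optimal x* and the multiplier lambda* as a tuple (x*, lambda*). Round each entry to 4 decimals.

Form the Lagrangian:
  L(x, lambda) = (1/2) x^T Q x + c^T x + lambda^T (A x - b)
Stationarity (grad_x L = 0): Q x + c + A^T lambda = 0.
Primal feasibility: A x = b.

This gives the KKT block system:
  [ Q   A^T ] [ x     ]   [-c ]
  [ A    0  ] [ lambda ] = [ b ]

Solving the linear system:
  x*      = (0.6429, 0.6429)
  lambda* = (-1.7857)
  f(x*)   = -2.8929

x* = (0.6429, 0.6429), lambda* = (-1.7857)


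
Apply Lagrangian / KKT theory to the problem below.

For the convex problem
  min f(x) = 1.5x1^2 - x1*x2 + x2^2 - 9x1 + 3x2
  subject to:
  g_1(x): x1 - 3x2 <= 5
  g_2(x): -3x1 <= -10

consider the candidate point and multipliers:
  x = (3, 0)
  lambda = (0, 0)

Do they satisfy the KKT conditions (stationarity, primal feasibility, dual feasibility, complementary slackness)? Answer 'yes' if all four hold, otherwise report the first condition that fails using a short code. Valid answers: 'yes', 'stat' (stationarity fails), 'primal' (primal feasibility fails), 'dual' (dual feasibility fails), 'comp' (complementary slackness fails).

Gradient of f: grad f(x) = Q x + c = (0, 0)
Constraint values g_i(x) = a_i^T x - b_i:
  g_1((3, 0)) = -2
  g_2((3, 0)) = 1
Stationarity residual: grad f(x) + sum_i lambda_i a_i = (0, 0)
  -> stationarity OK
Primal feasibility (all g_i <= 0): FAILS
Dual feasibility (all lambda_i >= 0): OK
Complementary slackness (lambda_i * g_i(x) = 0 for all i): OK

Verdict: the first failing condition is primal_feasibility -> primal.

primal


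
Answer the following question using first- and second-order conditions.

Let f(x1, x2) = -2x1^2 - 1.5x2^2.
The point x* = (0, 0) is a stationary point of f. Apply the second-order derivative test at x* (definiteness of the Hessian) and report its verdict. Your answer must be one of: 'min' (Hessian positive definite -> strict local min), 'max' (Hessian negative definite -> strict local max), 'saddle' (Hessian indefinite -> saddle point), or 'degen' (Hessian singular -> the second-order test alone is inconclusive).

Compute the Hessian H = grad^2 f:
  H = [[-4, 0], [0, -3]]
Verify stationarity: grad f(x*) = H x* + g = (0, 0).
Eigenvalues of H: -4, -3.
Both eigenvalues < 0, so H is negative definite -> x* is a strict local max.

max


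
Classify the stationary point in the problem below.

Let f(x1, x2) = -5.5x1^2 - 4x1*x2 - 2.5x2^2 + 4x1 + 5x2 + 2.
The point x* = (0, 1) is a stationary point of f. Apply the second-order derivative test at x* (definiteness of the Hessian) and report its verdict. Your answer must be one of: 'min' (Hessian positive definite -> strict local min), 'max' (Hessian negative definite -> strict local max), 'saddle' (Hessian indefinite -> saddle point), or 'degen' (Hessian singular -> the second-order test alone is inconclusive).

Compute the Hessian H = grad^2 f:
  H = [[-11, -4], [-4, -5]]
Verify stationarity: grad f(x*) = H x* + g = (0, 0).
Eigenvalues of H: -13, -3.
Both eigenvalues < 0, so H is negative definite -> x* is a strict local max.

max


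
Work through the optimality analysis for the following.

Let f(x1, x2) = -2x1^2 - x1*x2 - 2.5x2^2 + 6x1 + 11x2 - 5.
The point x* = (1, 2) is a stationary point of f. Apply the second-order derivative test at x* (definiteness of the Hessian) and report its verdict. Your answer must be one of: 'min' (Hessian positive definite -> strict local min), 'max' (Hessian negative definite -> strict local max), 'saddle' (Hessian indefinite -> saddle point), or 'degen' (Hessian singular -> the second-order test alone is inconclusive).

Compute the Hessian H = grad^2 f:
  H = [[-4, -1], [-1, -5]]
Verify stationarity: grad f(x*) = H x* + g = (0, 0).
Eigenvalues of H: -5.618, -3.382.
Both eigenvalues < 0, so H is negative definite -> x* is a strict local max.

max


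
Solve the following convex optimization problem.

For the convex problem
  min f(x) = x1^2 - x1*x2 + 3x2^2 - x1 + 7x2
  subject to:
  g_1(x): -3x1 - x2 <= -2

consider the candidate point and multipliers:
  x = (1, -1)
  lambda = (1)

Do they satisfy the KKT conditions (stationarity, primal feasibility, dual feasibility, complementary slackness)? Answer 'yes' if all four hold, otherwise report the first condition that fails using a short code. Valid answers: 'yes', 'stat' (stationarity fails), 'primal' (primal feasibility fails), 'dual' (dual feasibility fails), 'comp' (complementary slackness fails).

Gradient of f: grad f(x) = Q x + c = (2, 0)
Constraint values g_i(x) = a_i^T x - b_i:
  g_1((1, -1)) = 0
Stationarity residual: grad f(x) + sum_i lambda_i a_i = (-1, -1)
  -> stationarity FAILS
Primal feasibility (all g_i <= 0): OK
Dual feasibility (all lambda_i >= 0): OK
Complementary slackness (lambda_i * g_i(x) = 0 for all i): OK

Verdict: the first failing condition is stationarity -> stat.

stat


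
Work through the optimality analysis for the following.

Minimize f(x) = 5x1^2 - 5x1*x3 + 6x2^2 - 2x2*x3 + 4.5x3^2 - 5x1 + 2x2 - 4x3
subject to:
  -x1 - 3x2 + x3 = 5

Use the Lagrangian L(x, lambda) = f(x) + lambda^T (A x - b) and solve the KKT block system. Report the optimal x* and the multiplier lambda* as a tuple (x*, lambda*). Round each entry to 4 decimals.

Form the Lagrangian:
  L(x, lambda) = (1/2) x^T Q x + c^T x + lambda^T (A x - b)
Stationarity (grad_x L = 0): Q x + c + A^T lambda = 0.
Primal feasibility: A x = b.

This gives the KKT block system:
  [ Q   A^T ] [ x     ]   [-c ]
  [ A    0  ] [ lambda ] = [ b ]

Solving the linear system:
  x*      = (0.4118, -1.4706, 1)
  lambda* = (-5.8824)
  f(x*)   = 10.2059

x* = (0.4118, -1.4706, 1), lambda* = (-5.8824)


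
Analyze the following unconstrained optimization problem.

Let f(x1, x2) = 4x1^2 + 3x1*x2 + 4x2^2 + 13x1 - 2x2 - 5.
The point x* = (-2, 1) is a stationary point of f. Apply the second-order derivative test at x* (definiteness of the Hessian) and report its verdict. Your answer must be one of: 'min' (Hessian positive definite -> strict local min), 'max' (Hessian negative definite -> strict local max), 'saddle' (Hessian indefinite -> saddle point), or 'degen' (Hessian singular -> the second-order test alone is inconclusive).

Compute the Hessian H = grad^2 f:
  H = [[8, 3], [3, 8]]
Verify stationarity: grad f(x*) = H x* + g = (0, 0).
Eigenvalues of H: 5, 11.
Both eigenvalues > 0, so H is positive definite -> x* is a strict local min.

min


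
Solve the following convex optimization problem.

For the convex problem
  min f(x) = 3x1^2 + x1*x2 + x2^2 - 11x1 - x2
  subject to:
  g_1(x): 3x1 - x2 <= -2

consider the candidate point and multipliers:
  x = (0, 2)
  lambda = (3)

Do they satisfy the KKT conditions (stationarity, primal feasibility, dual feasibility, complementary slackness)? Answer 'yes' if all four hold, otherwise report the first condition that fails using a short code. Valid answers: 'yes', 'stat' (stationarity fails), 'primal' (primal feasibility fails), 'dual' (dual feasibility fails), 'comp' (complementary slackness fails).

Gradient of f: grad f(x) = Q x + c = (-9, 3)
Constraint values g_i(x) = a_i^T x - b_i:
  g_1((0, 2)) = 0
Stationarity residual: grad f(x) + sum_i lambda_i a_i = (0, 0)
  -> stationarity OK
Primal feasibility (all g_i <= 0): OK
Dual feasibility (all lambda_i >= 0): OK
Complementary slackness (lambda_i * g_i(x) = 0 for all i): OK

Verdict: yes, KKT holds.

yes


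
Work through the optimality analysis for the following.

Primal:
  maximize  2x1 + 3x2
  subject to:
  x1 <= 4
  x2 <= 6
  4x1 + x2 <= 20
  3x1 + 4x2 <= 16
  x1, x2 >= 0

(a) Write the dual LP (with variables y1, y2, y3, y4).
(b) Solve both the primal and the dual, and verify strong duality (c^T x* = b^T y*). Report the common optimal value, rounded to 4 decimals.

The standard primal-dual pair for 'max c^T x s.t. A x <= b, x >= 0' is:
  Dual:  min b^T y  s.t.  A^T y >= c,  y >= 0.

So the dual LP is:
  minimize  4y1 + 6y2 + 20y3 + 16y4
  subject to:
    y1 + 4y3 + 3y4 >= 2
    y2 + y3 + 4y4 >= 3
    y1, y2, y3, y4 >= 0

Solving the primal: x* = (0, 4).
  primal value c^T x* = 12.
Solving the dual: y* = (0, 0, 0, 0.75).
  dual value b^T y* = 12.
Strong duality: c^T x* = b^T y*. Confirmed.

12


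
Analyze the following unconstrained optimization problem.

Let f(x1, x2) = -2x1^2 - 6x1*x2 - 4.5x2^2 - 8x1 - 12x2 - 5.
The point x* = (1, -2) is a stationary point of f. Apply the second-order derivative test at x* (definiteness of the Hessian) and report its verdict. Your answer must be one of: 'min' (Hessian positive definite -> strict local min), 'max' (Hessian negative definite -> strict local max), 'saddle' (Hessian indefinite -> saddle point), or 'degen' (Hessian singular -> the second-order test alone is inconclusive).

Compute the Hessian H = grad^2 f:
  H = [[-4, -6], [-6, -9]]
Verify stationarity: grad f(x*) = H x* + g = (0, 0).
Eigenvalues of H: -13, 0.
H has a zero eigenvalue (singular; negative semidefinite but not definite), so H is neither positive definite, negative definite, nor indefinite. The second-order test alone is inconclusive -> degen.
(Indeed, f is constant along the null direction of H through x*, so x* is not a strict local extremum.)

degen


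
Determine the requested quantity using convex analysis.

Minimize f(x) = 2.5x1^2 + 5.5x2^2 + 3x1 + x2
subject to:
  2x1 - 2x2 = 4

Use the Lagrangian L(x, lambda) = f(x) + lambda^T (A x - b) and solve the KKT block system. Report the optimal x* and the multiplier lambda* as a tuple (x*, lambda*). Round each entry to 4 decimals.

Form the Lagrangian:
  L(x, lambda) = (1/2) x^T Q x + c^T x + lambda^T (A x - b)
Stationarity (grad_x L = 0): Q x + c + A^T lambda = 0.
Primal feasibility: A x = b.

This gives the KKT block system:
  [ Q   A^T ] [ x     ]   [-c ]
  [ A    0  ] [ lambda ] = [ b ]

Solving the linear system:
  x*      = (1.125, -0.875)
  lambda* = (-4.3125)
  f(x*)   = 9.875

x* = (1.125, -0.875), lambda* = (-4.3125)


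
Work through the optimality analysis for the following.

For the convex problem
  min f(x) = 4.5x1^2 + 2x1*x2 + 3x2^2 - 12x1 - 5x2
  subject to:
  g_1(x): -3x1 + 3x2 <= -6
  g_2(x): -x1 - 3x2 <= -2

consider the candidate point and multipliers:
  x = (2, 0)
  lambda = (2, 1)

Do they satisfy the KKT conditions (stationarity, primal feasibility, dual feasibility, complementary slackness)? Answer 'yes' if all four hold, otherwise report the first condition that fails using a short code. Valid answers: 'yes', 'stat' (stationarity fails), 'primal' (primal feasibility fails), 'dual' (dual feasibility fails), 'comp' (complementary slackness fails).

Gradient of f: grad f(x) = Q x + c = (6, -1)
Constraint values g_i(x) = a_i^T x - b_i:
  g_1((2, 0)) = 0
  g_2((2, 0)) = 0
Stationarity residual: grad f(x) + sum_i lambda_i a_i = (-1, 2)
  -> stationarity FAILS
Primal feasibility (all g_i <= 0): OK
Dual feasibility (all lambda_i >= 0): OK
Complementary slackness (lambda_i * g_i(x) = 0 for all i): OK

Verdict: the first failing condition is stationarity -> stat.

stat


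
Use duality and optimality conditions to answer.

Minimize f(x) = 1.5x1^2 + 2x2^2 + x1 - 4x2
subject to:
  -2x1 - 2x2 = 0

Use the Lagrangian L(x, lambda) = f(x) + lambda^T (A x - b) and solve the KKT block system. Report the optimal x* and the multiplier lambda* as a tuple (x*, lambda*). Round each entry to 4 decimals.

Form the Lagrangian:
  L(x, lambda) = (1/2) x^T Q x + c^T x + lambda^T (A x - b)
Stationarity (grad_x L = 0): Q x + c + A^T lambda = 0.
Primal feasibility: A x = b.

This gives the KKT block system:
  [ Q   A^T ] [ x     ]   [-c ]
  [ A    0  ] [ lambda ] = [ b ]

Solving the linear system:
  x*      = (-0.7143, 0.7143)
  lambda* = (-0.5714)
  f(x*)   = -1.7857

x* = (-0.7143, 0.7143), lambda* = (-0.5714)


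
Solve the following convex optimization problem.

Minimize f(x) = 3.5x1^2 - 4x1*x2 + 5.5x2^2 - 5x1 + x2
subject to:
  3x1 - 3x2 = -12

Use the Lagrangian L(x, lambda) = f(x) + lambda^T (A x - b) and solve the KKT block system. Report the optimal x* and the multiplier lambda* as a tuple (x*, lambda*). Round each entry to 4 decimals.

Form the Lagrangian:
  L(x, lambda) = (1/2) x^T Q x + c^T x + lambda^T (A x - b)
Stationarity (grad_x L = 0): Q x + c + A^T lambda = 0.
Primal feasibility: A x = b.

This gives the KKT block system:
  [ Q   A^T ] [ x     ]   [-c ]
  [ A    0  ] [ lambda ] = [ b ]

Solving the linear system:
  x*      = (-2.4, 1.6)
  lambda* = (9.4)
  f(x*)   = 63.2

x* = (-2.4, 1.6), lambda* = (9.4)


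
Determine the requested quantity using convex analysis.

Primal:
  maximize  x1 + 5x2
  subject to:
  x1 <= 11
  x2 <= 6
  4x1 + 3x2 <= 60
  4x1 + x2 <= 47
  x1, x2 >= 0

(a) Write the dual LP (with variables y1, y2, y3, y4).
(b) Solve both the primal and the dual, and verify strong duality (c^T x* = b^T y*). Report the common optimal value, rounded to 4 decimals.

The standard primal-dual pair for 'max c^T x s.t. A x <= b, x >= 0' is:
  Dual:  min b^T y  s.t.  A^T y >= c,  y >= 0.

So the dual LP is:
  minimize  11y1 + 6y2 + 60y3 + 47y4
  subject to:
    y1 + 4y3 + 4y4 >= 1
    y2 + 3y3 + y4 >= 5
    y1, y2, y3, y4 >= 0

Solving the primal: x* = (10.25, 6).
  primal value c^T x* = 40.25.
Solving the dual: y* = (0, 4.75, 0, 0.25).
  dual value b^T y* = 40.25.
Strong duality: c^T x* = b^T y*. Confirmed.

40.25
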